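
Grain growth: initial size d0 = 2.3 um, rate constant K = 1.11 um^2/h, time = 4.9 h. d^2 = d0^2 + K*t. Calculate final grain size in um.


d^2 = 2.3^2 + 1.11*4.9 = 10.729
d = sqrt(10.729) = 3.28 um

3.28


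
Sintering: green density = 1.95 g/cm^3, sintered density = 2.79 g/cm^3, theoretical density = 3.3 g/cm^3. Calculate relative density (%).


Relative = 2.79 / 3.3 * 100 = 84.5%

84.5


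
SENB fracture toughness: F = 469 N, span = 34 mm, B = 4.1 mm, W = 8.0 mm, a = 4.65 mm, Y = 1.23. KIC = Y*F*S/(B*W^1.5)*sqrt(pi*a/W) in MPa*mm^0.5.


KIC = 1.23*469*34/(4.1*8.0^1.5)*sqrt(pi*4.65/8.0) = 285.69

285.69


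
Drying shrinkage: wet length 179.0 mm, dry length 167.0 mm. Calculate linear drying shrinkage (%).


DS = (179.0 - 167.0) / 179.0 * 100 = 6.7%

6.7


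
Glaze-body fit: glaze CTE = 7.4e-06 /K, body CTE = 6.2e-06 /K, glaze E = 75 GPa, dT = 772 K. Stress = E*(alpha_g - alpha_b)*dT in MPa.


Stress = 75*1000*(7.4e-06 - 6.2e-06)*772 = 69.5 MPa

69.5


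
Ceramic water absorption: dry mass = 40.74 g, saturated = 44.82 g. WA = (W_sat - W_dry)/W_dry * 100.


WA = (44.82 - 40.74) / 40.74 * 100 = 10.01%

10.01


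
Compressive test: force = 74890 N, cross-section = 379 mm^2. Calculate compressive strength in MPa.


CS = 74890 / 379 = 197.6 MPa

197.6


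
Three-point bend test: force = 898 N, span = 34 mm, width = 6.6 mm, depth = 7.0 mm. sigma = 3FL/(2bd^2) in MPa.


sigma = 3*898*34/(2*6.6*7.0^2) = 141.6 MPa

141.6


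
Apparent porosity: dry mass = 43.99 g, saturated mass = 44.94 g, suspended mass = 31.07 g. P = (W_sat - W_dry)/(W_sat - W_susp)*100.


P = (44.94 - 43.99) / (44.94 - 31.07) * 100 = 0.95 / 13.87 * 100 = 6.8%

6.8


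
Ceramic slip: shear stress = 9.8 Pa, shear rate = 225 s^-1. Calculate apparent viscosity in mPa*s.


eta = tau/gamma * 1000 = 9.8/225 * 1000 = 43.6 mPa*s

43.6


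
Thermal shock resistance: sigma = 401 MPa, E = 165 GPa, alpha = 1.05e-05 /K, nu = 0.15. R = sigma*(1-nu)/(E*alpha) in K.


R = 401*(1-0.15)/(165*1000*1.05e-05) = 197 K

197


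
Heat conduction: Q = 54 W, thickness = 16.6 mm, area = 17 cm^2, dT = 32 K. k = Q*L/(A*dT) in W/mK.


k = 54*16.6/1000/(17/10000*32) = 16.48 W/mK

16.48


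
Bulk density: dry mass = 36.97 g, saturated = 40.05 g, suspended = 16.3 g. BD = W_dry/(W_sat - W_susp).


BD = 36.97 / (40.05 - 16.3) = 36.97 / 23.75 = 1.557 g/cm^3

1.557


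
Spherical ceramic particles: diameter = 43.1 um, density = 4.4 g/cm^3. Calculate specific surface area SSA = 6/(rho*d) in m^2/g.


SSA = 6 / (4.4 * 43.1) = 0.032 m^2/g

0.032


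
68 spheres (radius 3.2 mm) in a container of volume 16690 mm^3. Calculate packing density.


V_sphere = 4/3*pi*3.2^3 = 137.2583 mm^3
Total V = 68*137.2583 = 9333.5644 mm^3
PD = 9333.5644 / 16690 = 0.559

0.559


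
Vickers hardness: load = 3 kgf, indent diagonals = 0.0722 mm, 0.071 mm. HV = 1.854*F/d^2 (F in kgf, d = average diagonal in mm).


d_avg = (0.0722+0.071)/2 = 0.0716 mm
HV = 1.854*3/0.0716^2 = 1085

1085


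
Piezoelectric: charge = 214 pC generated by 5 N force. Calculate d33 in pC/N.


d33 = 214 / 5 = 42.8 pC/N

42.8


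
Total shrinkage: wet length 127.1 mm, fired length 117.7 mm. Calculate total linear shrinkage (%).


TS = (127.1 - 117.7) / 127.1 * 100 = 7.4%

7.4


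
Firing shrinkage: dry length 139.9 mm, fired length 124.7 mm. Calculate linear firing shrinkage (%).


FS = (139.9 - 124.7) / 139.9 * 100 = 10.86%

10.86


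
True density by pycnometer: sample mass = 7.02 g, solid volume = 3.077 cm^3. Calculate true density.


TD = 7.02 / 3.077 = 2.281 g/cm^3

2.281


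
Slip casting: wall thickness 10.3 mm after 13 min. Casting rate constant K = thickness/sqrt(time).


K = 10.3 / sqrt(13) = 10.3 / 3.6056 = 2.857 mm/min^0.5

2.857


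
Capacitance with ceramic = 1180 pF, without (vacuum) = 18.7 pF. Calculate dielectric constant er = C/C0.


er = 1180 / 18.7 = 63.1

63.1


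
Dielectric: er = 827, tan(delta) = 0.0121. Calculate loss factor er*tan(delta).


Loss = 827 * 0.0121 = 10.007

10.007


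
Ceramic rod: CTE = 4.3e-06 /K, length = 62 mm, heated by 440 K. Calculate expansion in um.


dL = 4.3e-06 * 62 * 440 * 1000 = 117.304 um

117.304


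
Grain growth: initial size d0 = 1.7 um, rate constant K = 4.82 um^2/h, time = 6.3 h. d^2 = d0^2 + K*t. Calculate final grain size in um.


d^2 = 1.7^2 + 4.82*6.3 = 33.256
d = sqrt(33.256) = 5.77 um

5.77


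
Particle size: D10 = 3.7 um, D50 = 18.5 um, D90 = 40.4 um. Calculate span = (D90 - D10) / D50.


Span = (40.4 - 3.7) / 18.5 = 36.7 / 18.5 = 1.984

1.984


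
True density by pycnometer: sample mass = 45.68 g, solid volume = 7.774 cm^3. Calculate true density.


TD = 45.68 / 7.774 = 5.876 g/cm^3

5.876


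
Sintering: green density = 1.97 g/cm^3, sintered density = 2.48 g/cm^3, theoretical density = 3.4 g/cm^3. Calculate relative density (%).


Relative = 2.48 / 3.4 * 100 = 72.9%

72.9


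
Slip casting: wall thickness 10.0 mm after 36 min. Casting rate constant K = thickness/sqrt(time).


K = 10.0 / sqrt(36) = 10.0 / 6.0 = 1.667 mm/min^0.5

1.667


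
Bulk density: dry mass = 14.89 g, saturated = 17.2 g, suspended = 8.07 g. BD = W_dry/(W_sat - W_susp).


BD = 14.89 / (17.2 - 8.07) = 14.89 / 9.13 = 1.631 g/cm^3

1.631


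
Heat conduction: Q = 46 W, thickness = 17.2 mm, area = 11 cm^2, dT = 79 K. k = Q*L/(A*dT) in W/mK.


k = 46*17.2/1000/(11/10000*79) = 9.1 W/mK

9.1


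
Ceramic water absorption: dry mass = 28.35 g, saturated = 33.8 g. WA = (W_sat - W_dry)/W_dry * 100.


WA = (33.8 - 28.35) / 28.35 * 100 = 19.22%

19.22


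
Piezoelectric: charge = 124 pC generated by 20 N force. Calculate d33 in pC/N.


d33 = 124 / 20 = 6.2 pC/N

6.2


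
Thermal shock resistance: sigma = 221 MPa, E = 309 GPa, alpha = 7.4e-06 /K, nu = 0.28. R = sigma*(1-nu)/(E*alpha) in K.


R = 221*(1-0.28)/(309*1000*7.4e-06) = 70 K

70


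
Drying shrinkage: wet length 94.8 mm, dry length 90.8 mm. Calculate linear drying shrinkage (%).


DS = (94.8 - 90.8) / 94.8 * 100 = 4.22%

4.22


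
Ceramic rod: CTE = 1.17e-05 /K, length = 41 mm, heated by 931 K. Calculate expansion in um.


dL = 1.17e-05 * 41 * 931 * 1000 = 446.601 um

446.601


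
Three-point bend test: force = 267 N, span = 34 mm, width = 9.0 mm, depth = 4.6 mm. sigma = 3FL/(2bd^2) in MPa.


sigma = 3*267*34/(2*9.0*4.6^2) = 71.5 MPa

71.5


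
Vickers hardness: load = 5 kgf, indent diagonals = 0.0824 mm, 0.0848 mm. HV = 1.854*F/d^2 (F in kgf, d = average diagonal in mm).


d_avg = (0.0824+0.0848)/2 = 0.0836 mm
HV = 1.854*5/0.0836^2 = 1326

1326


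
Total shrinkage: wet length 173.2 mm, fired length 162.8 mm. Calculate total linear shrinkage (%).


TS = (173.2 - 162.8) / 173.2 * 100 = 6.0%

6.0


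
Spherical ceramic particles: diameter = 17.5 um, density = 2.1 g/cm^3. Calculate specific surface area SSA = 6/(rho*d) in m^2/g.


SSA = 6 / (2.1 * 17.5) = 0.163 m^2/g

0.163


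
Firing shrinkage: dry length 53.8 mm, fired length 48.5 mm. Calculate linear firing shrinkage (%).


FS = (53.8 - 48.5) / 53.8 * 100 = 9.85%

9.85


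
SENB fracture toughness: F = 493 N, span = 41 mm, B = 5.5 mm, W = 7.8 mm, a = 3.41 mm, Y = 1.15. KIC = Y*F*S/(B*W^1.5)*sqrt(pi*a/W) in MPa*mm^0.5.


KIC = 1.15*493*41/(5.5*7.8^1.5)*sqrt(pi*3.41/7.8) = 227.37

227.37


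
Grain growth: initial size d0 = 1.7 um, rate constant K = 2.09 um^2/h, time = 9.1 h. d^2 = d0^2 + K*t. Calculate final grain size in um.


d^2 = 1.7^2 + 2.09*9.1 = 21.909
d = sqrt(21.909) = 4.68 um

4.68


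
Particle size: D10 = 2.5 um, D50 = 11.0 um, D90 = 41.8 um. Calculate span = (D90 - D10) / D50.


Span = (41.8 - 2.5) / 11.0 = 39.3 / 11.0 = 3.573

3.573


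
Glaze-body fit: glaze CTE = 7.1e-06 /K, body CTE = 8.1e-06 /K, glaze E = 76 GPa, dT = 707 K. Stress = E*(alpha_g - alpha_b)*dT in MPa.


Stress = 76*1000*(7.1e-06 - 8.1e-06)*707 = -53.7 MPa

-53.7


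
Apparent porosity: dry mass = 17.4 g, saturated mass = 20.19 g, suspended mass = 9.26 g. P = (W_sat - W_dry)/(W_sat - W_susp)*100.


P = (20.19 - 17.4) / (20.19 - 9.26) * 100 = 2.79 / 10.93 * 100 = 25.5%

25.5


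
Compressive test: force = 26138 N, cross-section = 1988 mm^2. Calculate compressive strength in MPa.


CS = 26138 / 1988 = 13.1 MPa

13.1


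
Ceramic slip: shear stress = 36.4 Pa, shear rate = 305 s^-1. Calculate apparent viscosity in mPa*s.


eta = tau/gamma * 1000 = 36.4/305 * 1000 = 119.3 mPa*s

119.3


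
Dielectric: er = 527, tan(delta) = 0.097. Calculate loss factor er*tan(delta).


Loss = 527 * 0.097 = 51.119

51.119


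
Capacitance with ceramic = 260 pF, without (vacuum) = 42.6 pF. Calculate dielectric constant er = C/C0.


er = 260 / 42.6 = 6.1

6.1


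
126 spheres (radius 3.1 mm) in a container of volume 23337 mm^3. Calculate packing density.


V_sphere = 4/3*pi*3.1^3 = 124.7882 mm^3
Total V = 126*124.7882 = 15723.3132 mm^3
PD = 15723.3132 / 23337 = 0.674

0.674


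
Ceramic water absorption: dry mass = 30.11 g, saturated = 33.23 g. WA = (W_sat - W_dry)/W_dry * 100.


WA = (33.23 - 30.11) / 30.11 * 100 = 10.36%

10.36


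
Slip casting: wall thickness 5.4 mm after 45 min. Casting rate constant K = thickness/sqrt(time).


K = 5.4 / sqrt(45) = 5.4 / 6.7082 = 0.805 mm/min^0.5

0.805


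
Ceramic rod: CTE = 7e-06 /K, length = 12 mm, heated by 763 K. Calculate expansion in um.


dL = 7e-06 * 12 * 763 * 1000 = 64.092 um

64.092


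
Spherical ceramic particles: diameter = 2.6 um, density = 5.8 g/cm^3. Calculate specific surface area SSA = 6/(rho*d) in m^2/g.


SSA = 6 / (5.8 * 2.6) = 0.398 m^2/g

0.398


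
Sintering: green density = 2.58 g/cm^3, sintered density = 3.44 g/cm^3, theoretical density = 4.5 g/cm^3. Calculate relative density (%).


Relative = 3.44 / 4.5 * 100 = 76.4%

76.4


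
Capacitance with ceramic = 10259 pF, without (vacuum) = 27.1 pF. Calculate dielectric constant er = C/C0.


er = 10259 / 27.1 = 378.56

378.56


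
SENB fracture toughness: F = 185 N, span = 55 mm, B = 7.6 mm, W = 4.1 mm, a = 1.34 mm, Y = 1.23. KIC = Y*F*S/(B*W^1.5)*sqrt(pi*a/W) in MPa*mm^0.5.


KIC = 1.23*185*55/(7.6*4.1^1.5)*sqrt(pi*1.34/4.1) = 201.0

201.0


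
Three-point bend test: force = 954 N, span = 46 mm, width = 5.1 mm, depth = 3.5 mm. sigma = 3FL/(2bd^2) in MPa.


sigma = 3*954*46/(2*5.1*3.5^2) = 1053.6 MPa

1053.6


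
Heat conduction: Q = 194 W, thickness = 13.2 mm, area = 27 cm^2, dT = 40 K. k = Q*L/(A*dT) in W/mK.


k = 194*13.2/1000/(27/10000*40) = 23.71 W/mK

23.71


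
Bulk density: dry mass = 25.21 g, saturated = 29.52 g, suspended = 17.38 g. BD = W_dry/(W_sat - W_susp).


BD = 25.21 / (29.52 - 17.38) = 25.21 / 12.14 = 2.077 g/cm^3

2.077


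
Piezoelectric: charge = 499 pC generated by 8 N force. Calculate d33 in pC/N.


d33 = 499 / 8 = 62.4 pC/N

62.4


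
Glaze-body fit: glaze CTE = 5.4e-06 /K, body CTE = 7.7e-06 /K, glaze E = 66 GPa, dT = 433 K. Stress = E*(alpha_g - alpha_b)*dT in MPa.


Stress = 66*1000*(5.4e-06 - 7.7e-06)*433 = -65.7 MPa

-65.7


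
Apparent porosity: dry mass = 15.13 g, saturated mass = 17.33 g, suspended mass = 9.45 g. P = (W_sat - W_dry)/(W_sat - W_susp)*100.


P = (17.33 - 15.13) / (17.33 - 9.45) * 100 = 2.2 / 7.88 * 100 = 27.9%

27.9


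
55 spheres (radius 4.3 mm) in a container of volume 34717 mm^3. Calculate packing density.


V_sphere = 4/3*pi*4.3^3 = 333.0381 mm^3
Total V = 55*333.0381 = 18317.0955 mm^3
PD = 18317.0955 / 34717 = 0.528

0.528


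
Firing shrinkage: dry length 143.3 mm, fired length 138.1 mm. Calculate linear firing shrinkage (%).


FS = (143.3 - 138.1) / 143.3 * 100 = 3.63%

3.63


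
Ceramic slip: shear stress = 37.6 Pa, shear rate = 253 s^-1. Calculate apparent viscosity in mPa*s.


eta = tau/gamma * 1000 = 37.6/253 * 1000 = 148.6 mPa*s

148.6


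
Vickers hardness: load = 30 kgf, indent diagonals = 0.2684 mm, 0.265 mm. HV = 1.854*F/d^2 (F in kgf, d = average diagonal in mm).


d_avg = (0.2684+0.265)/2 = 0.2667 mm
HV = 1.854*30/0.2667^2 = 782

782


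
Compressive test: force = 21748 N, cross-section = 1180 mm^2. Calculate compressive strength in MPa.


CS = 21748 / 1180 = 18.4 MPa

18.4


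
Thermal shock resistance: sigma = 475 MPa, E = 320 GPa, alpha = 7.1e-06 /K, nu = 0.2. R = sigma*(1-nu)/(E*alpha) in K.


R = 475*(1-0.2)/(320*1000*7.1e-06) = 167 K

167


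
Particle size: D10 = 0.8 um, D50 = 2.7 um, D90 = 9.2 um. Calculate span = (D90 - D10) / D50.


Span = (9.2 - 0.8) / 2.7 = 8.4 / 2.7 = 3.111

3.111


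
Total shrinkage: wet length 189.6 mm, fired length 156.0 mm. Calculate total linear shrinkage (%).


TS = (189.6 - 156.0) / 189.6 * 100 = 17.72%

17.72


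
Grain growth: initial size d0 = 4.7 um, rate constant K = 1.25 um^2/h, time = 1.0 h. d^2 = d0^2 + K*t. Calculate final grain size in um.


d^2 = 4.7^2 + 1.25*1.0 = 23.34
d = sqrt(23.34) = 4.83 um

4.83


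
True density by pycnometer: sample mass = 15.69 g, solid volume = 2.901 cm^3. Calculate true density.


TD = 15.69 / 2.901 = 5.408 g/cm^3

5.408


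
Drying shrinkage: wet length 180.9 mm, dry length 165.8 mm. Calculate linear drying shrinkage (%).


DS = (180.9 - 165.8) / 180.9 * 100 = 8.35%

8.35


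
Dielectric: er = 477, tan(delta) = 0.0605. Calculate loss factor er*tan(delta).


Loss = 477 * 0.0605 = 28.859

28.859


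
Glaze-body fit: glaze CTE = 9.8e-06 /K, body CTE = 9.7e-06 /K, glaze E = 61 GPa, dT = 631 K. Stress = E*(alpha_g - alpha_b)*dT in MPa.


Stress = 61*1000*(9.8e-06 - 9.7e-06)*631 = 3.8 MPa

3.8


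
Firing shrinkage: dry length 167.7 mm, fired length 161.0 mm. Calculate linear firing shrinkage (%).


FS = (167.7 - 161.0) / 167.7 * 100 = 4.0%

4.0


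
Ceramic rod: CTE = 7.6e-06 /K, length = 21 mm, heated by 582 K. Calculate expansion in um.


dL = 7.6e-06 * 21 * 582 * 1000 = 92.887 um

92.887


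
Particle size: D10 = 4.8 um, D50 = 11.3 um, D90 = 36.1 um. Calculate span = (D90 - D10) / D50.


Span = (36.1 - 4.8) / 11.3 = 31.3 / 11.3 = 2.77

2.77


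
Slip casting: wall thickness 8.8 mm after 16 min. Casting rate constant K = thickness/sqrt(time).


K = 8.8 / sqrt(16) = 8.8 / 4.0 = 2.2 mm/min^0.5

2.2


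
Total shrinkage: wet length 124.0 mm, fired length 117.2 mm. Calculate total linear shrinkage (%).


TS = (124.0 - 117.2) / 124.0 * 100 = 5.48%

5.48


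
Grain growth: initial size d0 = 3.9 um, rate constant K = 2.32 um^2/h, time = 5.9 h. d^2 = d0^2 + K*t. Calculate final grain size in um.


d^2 = 3.9^2 + 2.32*5.9 = 28.898
d = sqrt(28.898) = 5.38 um

5.38


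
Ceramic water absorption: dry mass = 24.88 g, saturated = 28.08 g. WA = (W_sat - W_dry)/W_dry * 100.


WA = (28.08 - 24.88) / 24.88 * 100 = 12.86%

12.86


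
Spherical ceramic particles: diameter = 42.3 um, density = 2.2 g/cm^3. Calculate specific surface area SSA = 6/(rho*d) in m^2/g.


SSA = 6 / (2.2 * 42.3) = 0.064 m^2/g

0.064


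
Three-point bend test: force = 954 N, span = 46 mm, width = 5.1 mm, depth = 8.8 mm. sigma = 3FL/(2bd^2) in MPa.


sigma = 3*954*46/(2*5.1*8.8^2) = 166.7 MPa

166.7


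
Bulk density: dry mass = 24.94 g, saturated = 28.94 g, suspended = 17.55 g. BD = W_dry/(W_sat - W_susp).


BD = 24.94 / (28.94 - 17.55) = 24.94 / 11.39 = 2.19 g/cm^3

2.19


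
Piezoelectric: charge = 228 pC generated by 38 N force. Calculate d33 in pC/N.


d33 = 228 / 38 = 6.0 pC/N

6.0


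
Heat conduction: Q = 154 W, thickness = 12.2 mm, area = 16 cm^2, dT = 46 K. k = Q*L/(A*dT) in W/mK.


k = 154*12.2/1000/(16/10000*46) = 25.53 W/mK

25.53


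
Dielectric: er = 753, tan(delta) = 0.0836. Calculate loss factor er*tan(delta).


Loss = 753 * 0.0836 = 62.951

62.951


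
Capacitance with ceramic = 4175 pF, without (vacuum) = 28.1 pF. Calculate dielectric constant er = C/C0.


er = 4175 / 28.1 = 148.58

148.58


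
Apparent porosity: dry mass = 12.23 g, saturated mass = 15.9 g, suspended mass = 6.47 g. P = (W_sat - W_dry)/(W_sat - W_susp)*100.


P = (15.9 - 12.23) / (15.9 - 6.47) * 100 = 3.67 / 9.43 * 100 = 38.9%

38.9


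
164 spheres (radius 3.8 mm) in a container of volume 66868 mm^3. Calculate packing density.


V_sphere = 4/3*pi*3.8^3 = 229.8473 mm^3
Total V = 164*229.8473 = 37694.9572 mm^3
PD = 37694.9572 / 66868 = 0.564

0.564


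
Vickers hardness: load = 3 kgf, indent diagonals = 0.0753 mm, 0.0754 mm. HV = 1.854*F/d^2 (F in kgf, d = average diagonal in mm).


d_avg = (0.0753+0.0754)/2 = 0.07535 mm
HV = 1.854*3/0.07535^2 = 980

980


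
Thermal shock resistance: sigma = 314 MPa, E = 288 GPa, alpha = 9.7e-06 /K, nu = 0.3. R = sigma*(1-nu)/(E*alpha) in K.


R = 314*(1-0.3)/(288*1000*9.7e-06) = 79 K

79


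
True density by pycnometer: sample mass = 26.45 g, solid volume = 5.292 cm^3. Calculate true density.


TD = 26.45 / 5.292 = 4.998 g/cm^3

4.998


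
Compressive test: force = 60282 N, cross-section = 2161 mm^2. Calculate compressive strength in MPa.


CS = 60282 / 2161 = 27.9 MPa

27.9


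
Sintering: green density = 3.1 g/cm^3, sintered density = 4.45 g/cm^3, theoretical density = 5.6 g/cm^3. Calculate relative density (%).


Relative = 4.45 / 5.6 * 100 = 79.5%

79.5


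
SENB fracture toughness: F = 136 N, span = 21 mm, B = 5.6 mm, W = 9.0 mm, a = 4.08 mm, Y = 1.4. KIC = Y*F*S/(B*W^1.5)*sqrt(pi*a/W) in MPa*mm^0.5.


KIC = 1.4*136*21/(5.6*9.0^1.5)*sqrt(pi*4.08/9.0) = 31.56

31.56


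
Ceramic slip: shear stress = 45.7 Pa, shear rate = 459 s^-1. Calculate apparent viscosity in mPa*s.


eta = tau/gamma * 1000 = 45.7/459 * 1000 = 99.6 mPa*s

99.6


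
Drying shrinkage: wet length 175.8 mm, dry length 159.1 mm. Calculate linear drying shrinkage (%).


DS = (175.8 - 159.1) / 175.8 * 100 = 9.5%

9.5


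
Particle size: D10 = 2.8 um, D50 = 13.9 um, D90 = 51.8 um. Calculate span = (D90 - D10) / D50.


Span = (51.8 - 2.8) / 13.9 = 49.0 / 13.9 = 3.525

3.525


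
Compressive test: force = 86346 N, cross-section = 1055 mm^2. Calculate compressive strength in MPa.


CS = 86346 / 1055 = 81.8 MPa

81.8


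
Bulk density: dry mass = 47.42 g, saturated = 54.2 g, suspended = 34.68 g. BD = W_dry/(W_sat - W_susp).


BD = 47.42 / (54.2 - 34.68) = 47.42 / 19.52 = 2.429 g/cm^3

2.429


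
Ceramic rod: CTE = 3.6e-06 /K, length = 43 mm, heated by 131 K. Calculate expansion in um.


dL = 3.6e-06 * 43 * 131 * 1000 = 20.279 um

20.279


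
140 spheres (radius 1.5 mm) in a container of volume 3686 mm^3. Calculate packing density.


V_sphere = 4/3*pi*1.5^3 = 14.1372 mm^3
Total V = 140*14.1372 = 1979.208 mm^3
PD = 1979.208 / 3686 = 0.537

0.537


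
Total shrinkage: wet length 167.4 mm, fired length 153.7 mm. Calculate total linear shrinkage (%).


TS = (167.4 - 153.7) / 167.4 * 100 = 8.18%

8.18


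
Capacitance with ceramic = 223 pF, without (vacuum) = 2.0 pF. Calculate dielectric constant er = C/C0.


er = 223 / 2.0 = 111.5

111.5


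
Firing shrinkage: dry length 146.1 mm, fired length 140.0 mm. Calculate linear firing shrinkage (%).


FS = (146.1 - 140.0) / 146.1 * 100 = 4.18%

4.18


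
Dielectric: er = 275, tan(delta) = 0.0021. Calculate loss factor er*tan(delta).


Loss = 275 * 0.0021 = 0.578

0.578


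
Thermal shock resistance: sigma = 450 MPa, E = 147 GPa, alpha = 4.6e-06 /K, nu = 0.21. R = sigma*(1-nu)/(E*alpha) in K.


R = 450*(1-0.21)/(147*1000*4.6e-06) = 526 K

526


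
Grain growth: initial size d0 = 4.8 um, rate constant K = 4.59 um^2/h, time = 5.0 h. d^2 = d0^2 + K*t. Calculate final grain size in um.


d^2 = 4.8^2 + 4.59*5.0 = 45.99
d = sqrt(45.99) = 6.78 um

6.78


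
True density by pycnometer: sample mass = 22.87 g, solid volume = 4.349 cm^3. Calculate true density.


TD = 22.87 / 4.349 = 5.259 g/cm^3

5.259


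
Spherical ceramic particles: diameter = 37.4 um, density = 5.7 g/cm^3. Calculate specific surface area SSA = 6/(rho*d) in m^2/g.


SSA = 6 / (5.7 * 37.4) = 0.028 m^2/g

0.028


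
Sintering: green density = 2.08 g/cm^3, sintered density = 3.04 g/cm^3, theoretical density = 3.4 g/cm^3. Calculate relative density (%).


Relative = 3.04 / 3.4 * 100 = 89.4%

89.4


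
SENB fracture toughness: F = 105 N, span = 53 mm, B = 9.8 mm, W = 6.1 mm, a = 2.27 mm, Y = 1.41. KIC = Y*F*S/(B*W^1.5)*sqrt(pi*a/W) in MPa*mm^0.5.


KIC = 1.41*105*53/(9.8*6.1^1.5)*sqrt(pi*2.27/6.1) = 57.46

57.46


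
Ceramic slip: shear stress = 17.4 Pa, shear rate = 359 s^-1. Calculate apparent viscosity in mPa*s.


eta = tau/gamma * 1000 = 17.4/359 * 1000 = 48.5 mPa*s

48.5


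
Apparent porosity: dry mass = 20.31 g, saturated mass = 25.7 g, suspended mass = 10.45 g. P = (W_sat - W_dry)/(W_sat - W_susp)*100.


P = (25.7 - 20.31) / (25.7 - 10.45) * 100 = 5.39 / 15.25 * 100 = 35.3%

35.3


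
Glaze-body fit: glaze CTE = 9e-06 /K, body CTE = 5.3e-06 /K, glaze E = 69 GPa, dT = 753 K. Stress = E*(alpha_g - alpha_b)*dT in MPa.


Stress = 69*1000*(9e-06 - 5.3e-06)*753 = 192.2 MPa

192.2


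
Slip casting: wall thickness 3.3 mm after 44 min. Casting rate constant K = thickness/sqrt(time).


K = 3.3 / sqrt(44) = 3.3 / 6.6332 = 0.497 mm/min^0.5

0.497


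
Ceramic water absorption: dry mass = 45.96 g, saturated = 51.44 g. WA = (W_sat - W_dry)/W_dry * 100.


WA = (51.44 - 45.96) / 45.96 * 100 = 11.92%

11.92


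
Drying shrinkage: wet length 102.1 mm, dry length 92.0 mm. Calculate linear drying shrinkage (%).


DS = (102.1 - 92.0) / 102.1 * 100 = 9.89%

9.89


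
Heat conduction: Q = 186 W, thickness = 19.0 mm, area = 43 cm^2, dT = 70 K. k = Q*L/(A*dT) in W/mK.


k = 186*19.0/1000/(43/10000*70) = 11.74 W/mK

11.74


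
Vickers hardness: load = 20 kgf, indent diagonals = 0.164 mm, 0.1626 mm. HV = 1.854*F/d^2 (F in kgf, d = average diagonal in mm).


d_avg = (0.164+0.1626)/2 = 0.1633 mm
HV = 1.854*20/0.1633^2 = 1390

1390


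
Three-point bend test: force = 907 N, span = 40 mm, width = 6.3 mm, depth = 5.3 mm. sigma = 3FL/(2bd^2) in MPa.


sigma = 3*907*40/(2*6.3*5.3^2) = 307.5 MPa

307.5


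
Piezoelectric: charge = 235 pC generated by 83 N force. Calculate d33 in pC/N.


d33 = 235 / 83 = 2.8 pC/N

2.8


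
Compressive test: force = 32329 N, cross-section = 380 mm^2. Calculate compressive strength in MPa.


CS = 32329 / 380 = 85.1 MPa

85.1


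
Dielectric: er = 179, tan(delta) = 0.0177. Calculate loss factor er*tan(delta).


Loss = 179 * 0.0177 = 3.168

3.168


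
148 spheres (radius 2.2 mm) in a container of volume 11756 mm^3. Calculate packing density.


V_sphere = 4/3*pi*2.2^3 = 44.6022 mm^3
Total V = 148*44.6022 = 6601.1256 mm^3
PD = 6601.1256 / 11756 = 0.562

0.562


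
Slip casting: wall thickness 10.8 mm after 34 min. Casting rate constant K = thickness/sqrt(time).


K = 10.8 / sqrt(34) = 10.8 / 5.831 = 1.852 mm/min^0.5

1.852


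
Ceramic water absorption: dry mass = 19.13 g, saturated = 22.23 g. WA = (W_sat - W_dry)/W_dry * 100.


WA = (22.23 - 19.13) / 19.13 * 100 = 16.2%

16.2


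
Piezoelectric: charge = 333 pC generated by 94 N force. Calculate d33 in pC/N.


d33 = 333 / 94 = 3.5 pC/N

3.5


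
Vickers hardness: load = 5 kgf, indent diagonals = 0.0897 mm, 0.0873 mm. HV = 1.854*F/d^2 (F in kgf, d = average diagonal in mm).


d_avg = (0.0897+0.0873)/2 = 0.0885 mm
HV = 1.854*5/0.0885^2 = 1184

1184


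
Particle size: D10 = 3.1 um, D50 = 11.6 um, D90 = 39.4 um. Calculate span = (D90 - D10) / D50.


Span = (39.4 - 3.1) / 11.6 = 36.3 / 11.6 = 3.129

3.129


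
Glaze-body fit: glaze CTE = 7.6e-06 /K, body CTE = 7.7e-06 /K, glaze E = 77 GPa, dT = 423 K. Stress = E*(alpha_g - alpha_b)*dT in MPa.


Stress = 77*1000*(7.6e-06 - 7.7e-06)*423 = -3.3 MPa

-3.3


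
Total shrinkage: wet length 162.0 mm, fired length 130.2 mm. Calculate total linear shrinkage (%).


TS = (162.0 - 130.2) / 162.0 * 100 = 19.63%

19.63


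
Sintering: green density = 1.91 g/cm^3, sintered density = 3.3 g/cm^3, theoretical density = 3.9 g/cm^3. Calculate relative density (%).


Relative = 3.3 / 3.9 * 100 = 84.6%

84.6


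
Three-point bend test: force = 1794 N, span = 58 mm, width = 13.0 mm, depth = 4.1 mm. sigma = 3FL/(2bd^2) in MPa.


sigma = 3*1794*58/(2*13.0*4.1^2) = 714.2 MPa

714.2


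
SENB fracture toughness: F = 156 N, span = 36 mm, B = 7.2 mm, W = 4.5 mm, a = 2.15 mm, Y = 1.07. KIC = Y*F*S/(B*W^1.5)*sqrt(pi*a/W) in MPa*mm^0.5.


KIC = 1.07*156*36/(7.2*4.5^1.5)*sqrt(pi*2.15/4.5) = 107.11

107.11


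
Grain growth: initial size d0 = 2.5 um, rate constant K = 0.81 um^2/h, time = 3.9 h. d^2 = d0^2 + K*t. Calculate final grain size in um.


d^2 = 2.5^2 + 0.81*3.9 = 9.409
d = sqrt(9.409) = 3.07 um

3.07


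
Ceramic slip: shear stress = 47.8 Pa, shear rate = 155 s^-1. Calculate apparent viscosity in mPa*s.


eta = tau/gamma * 1000 = 47.8/155 * 1000 = 308.4 mPa*s

308.4


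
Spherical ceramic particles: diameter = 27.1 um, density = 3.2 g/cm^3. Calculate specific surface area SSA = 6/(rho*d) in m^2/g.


SSA = 6 / (3.2 * 27.1) = 0.069 m^2/g

0.069


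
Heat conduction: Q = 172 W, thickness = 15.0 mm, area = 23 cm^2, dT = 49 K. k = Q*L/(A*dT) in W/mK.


k = 172*15.0/1000/(23/10000*49) = 22.89 W/mK

22.89


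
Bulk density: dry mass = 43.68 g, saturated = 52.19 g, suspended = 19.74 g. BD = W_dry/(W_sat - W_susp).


BD = 43.68 / (52.19 - 19.74) = 43.68 / 32.45 = 1.346 g/cm^3

1.346


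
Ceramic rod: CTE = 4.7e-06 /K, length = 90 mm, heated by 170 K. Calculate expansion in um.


dL = 4.7e-06 * 90 * 170 * 1000 = 71.91 um

71.91


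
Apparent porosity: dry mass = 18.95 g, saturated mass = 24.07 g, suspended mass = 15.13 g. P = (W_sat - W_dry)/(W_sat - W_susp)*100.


P = (24.07 - 18.95) / (24.07 - 15.13) * 100 = 5.12 / 8.94 * 100 = 57.3%

57.3


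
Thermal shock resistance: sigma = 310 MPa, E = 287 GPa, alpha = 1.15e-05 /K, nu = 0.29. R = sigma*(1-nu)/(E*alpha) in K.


R = 310*(1-0.29)/(287*1000*1.15e-05) = 67 K

67


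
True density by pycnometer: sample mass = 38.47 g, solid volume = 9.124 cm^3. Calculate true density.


TD = 38.47 / 9.124 = 4.216 g/cm^3

4.216


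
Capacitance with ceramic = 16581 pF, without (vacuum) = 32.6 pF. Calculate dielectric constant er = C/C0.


er = 16581 / 32.6 = 508.62

508.62


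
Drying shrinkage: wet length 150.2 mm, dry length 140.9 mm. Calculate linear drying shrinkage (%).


DS = (150.2 - 140.9) / 150.2 * 100 = 6.19%

6.19


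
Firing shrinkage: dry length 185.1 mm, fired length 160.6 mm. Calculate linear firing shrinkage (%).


FS = (185.1 - 160.6) / 185.1 * 100 = 13.24%

13.24


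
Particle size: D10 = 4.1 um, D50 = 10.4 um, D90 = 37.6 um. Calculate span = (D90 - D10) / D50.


Span = (37.6 - 4.1) / 10.4 = 33.5 / 10.4 = 3.221

3.221


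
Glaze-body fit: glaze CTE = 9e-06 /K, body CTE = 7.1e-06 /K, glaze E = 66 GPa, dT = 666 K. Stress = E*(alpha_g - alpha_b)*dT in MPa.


Stress = 66*1000*(9e-06 - 7.1e-06)*666 = 83.5 MPa

83.5


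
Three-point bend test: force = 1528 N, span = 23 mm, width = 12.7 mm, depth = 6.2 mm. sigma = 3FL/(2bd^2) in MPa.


sigma = 3*1528*23/(2*12.7*6.2^2) = 108.0 MPa

108.0


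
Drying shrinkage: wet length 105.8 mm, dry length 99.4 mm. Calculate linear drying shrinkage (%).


DS = (105.8 - 99.4) / 105.8 * 100 = 6.05%

6.05


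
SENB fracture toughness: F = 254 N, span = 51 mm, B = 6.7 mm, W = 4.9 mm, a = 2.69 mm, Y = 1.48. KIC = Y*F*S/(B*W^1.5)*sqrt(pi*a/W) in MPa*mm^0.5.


KIC = 1.48*254*51/(6.7*4.9^1.5)*sqrt(pi*2.69/4.9) = 346.46

346.46


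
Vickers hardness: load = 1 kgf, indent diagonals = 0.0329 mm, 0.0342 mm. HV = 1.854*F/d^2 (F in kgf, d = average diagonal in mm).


d_avg = (0.0329+0.0342)/2 = 0.03355 mm
HV = 1.854*1/0.03355^2 = 1647

1647


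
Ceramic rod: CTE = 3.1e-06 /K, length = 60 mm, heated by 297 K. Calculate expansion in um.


dL = 3.1e-06 * 60 * 297 * 1000 = 55.242 um

55.242


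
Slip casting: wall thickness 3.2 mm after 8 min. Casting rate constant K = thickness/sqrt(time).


K = 3.2 / sqrt(8) = 3.2 / 2.8284 = 1.131 mm/min^0.5

1.131


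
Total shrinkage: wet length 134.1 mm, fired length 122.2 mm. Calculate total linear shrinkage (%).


TS = (134.1 - 122.2) / 134.1 * 100 = 8.87%

8.87


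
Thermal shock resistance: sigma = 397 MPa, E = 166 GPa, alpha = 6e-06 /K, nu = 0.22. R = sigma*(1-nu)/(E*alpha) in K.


R = 397*(1-0.22)/(166*1000*6e-06) = 311 K

311


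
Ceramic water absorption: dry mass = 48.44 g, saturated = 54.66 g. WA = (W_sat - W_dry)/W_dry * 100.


WA = (54.66 - 48.44) / 48.44 * 100 = 12.84%

12.84


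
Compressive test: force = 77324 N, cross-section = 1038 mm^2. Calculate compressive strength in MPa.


CS = 77324 / 1038 = 74.5 MPa

74.5


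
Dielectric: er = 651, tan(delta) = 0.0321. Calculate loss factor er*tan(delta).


Loss = 651 * 0.0321 = 20.897

20.897


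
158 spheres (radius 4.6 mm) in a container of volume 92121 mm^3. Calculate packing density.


V_sphere = 4/3*pi*4.6^3 = 407.7201 mm^3
Total V = 158*407.7201 = 64419.7758 mm^3
PD = 64419.7758 / 92121 = 0.699

0.699


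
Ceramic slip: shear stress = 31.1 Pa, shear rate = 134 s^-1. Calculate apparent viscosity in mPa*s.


eta = tau/gamma * 1000 = 31.1/134 * 1000 = 232.1 mPa*s

232.1


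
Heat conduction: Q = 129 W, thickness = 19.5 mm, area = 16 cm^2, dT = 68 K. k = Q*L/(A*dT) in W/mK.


k = 129*19.5/1000/(16/10000*68) = 23.12 W/mK

23.12


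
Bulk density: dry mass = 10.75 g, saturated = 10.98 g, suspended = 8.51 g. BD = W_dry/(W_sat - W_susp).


BD = 10.75 / (10.98 - 8.51) = 10.75 / 2.47 = 4.352 g/cm^3

4.352


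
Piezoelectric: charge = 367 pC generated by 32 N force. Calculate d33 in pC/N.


d33 = 367 / 32 = 11.5 pC/N

11.5


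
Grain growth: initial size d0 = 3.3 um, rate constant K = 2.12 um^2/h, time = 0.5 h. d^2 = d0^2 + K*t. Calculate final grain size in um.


d^2 = 3.3^2 + 2.12*0.5 = 11.95
d = sqrt(11.95) = 3.46 um

3.46


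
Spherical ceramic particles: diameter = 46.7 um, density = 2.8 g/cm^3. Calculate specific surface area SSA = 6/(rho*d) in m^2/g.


SSA = 6 / (2.8 * 46.7) = 0.046 m^2/g

0.046


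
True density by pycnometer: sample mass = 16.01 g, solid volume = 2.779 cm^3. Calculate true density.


TD = 16.01 / 2.779 = 5.761 g/cm^3

5.761


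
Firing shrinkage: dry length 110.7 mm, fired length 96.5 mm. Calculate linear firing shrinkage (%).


FS = (110.7 - 96.5) / 110.7 * 100 = 12.83%

12.83


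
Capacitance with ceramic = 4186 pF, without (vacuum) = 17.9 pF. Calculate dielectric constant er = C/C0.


er = 4186 / 17.9 = 233.85

233.85


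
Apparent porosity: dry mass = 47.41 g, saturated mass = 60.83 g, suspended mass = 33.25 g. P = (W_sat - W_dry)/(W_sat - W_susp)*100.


P = (60.83 - 47.41) / (60.83 - 33.25) * 100 = 13.42 / 27.58 * 100 = 48.7%

48.7


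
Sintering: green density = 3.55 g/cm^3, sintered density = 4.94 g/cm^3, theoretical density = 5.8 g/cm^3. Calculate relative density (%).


Relative = 4.94 / 5.8 * 100 = 85.2%

85.2


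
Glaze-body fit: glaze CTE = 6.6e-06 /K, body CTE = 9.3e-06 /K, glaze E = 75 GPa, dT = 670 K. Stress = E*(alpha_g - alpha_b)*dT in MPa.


Stress = 75*1000*(6.6e-06 - 9.3e-06)*670 = -135.7 MPa

-135.7


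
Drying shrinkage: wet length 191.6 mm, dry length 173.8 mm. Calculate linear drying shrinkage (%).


DS = (191.6 - 173.8) / 191.6 * 100 = 9.29%

9.29


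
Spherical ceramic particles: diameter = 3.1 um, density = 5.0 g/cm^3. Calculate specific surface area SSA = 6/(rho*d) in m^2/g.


SSA = 6 / (5.0 * 3.1) = 0.387 m^2/g

0.387


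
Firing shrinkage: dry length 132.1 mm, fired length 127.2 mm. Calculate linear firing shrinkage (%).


FS = (132.1 - 127.2) / 132.1 * 100 = 3.71%

3.71


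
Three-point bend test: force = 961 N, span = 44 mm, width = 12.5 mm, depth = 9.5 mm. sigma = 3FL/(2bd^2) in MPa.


sigma = 3*961*44/(2*12.5*9.5^2) = 56.2 MPa

56.2


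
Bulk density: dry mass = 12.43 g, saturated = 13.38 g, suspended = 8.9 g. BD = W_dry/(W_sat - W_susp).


BD = 12.43 / (13.38 - 8.9) = 12.43 / 4.48 = 2.775 g/cm^3

2.775


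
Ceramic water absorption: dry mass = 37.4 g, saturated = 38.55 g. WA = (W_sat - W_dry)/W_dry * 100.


WA = (38.55 - 37.4) / 37.4 * 100 = 3.07%

3.07


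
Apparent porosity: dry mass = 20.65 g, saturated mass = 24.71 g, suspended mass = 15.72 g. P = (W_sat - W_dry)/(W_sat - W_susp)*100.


P = (24.71 - 20.65) / (24.71 - 15.72) * 100 = 4.06 / 8.99 * 100 = 45.2%

45.2


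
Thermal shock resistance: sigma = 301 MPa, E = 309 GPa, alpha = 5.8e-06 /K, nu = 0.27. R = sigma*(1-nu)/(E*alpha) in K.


R = 301*(1-0.27)/(309*1000*5.8e-06) = 123 K

123


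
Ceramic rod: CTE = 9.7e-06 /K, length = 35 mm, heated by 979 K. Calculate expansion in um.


dL = 9.7e-06 * 35 * 979 * 1000 = 332.371 um

332.371


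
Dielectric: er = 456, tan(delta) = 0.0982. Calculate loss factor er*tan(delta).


Loss = 456 * 0.0982 = 44.779

44.779


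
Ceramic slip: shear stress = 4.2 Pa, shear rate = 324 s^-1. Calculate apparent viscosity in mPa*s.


eta = tau/gamma * 1000 = 4.2/324 * 1000 = 13.0 mPa*s

13.0


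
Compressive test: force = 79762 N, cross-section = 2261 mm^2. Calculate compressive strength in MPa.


CS = 79762 / 2261 = 35.3 MPa

35.3


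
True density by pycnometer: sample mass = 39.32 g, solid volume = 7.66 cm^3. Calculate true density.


TD = 39.32 / 7.66 = 5.133 g/cm^3

5.133


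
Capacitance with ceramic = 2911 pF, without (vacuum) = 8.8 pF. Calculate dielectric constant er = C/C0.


er = 2911 / 8.8 = 330.8

330.8


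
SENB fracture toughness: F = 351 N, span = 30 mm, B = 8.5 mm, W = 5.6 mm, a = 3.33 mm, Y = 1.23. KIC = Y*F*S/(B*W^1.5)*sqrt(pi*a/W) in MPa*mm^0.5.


KIC = 1.23*351*30/(8.5*5.6^1.5)*sqrt(pi*3.33/5.6) = 157.16

157.16


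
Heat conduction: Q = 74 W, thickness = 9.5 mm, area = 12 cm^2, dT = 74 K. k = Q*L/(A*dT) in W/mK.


k = 74*9.5/1000/(12/10000*74) = 7.92 W/mK

7.92


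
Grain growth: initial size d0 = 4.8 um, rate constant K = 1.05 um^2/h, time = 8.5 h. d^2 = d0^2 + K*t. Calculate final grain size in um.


d^2 = 4.8^2 + 1.05*8.5 = 31.965
d = sqrt(31.965) = 5.65 um

5.65


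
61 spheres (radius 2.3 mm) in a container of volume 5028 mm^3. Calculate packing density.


V_sphere = 4/3*pi*2.3^3 = 50.965 mm^3
Total V = 61*50.965 = 3108.865 mm^3
PD = 3108.865 / 5028 = 0.618

0.618


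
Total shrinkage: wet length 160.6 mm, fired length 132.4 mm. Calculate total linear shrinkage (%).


TS = (160.6 - 132.4) / 160.6 * 100 = 17.56%

17.56


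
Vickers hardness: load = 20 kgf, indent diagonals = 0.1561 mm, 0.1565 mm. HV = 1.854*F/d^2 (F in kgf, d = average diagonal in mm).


d_avg = (0.1561+0.1565)/2 = 0.1563 mm
HV = 1.854*20/0.1563^2 = 1518

1518


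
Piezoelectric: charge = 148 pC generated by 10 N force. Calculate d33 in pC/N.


d33 = 148 / 10 = 14.8 pC/N

14.8


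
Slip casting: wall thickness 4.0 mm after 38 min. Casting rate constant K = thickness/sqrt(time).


K = 4.0 / sqrt(38) = 4.0 / 6.1644 = 0.649 mm/min^0.5

0.649


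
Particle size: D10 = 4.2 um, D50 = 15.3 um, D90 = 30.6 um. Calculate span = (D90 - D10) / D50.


Span = (30.6 - 4.2) / 15.3 = 26.4 / 15.3 = 1.725

1.725


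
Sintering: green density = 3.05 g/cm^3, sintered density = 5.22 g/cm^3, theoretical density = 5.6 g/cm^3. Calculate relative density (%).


Relative = 5.22 / 5.6 * 100 = 93.2%

93.2


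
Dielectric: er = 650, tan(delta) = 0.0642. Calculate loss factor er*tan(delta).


Loss = 650 * 0.0642 = 41.73

41.73


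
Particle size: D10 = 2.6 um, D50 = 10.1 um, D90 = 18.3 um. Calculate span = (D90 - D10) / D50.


Span = (18.3 - 2.6) / 10.1 = 15.7 / 10.1 = 1.554

1.554


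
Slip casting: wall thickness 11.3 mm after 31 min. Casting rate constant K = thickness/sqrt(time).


K = 11.3 / sqrt(31) = 11.3 / 5.5678 = 2.03 mm/min^0.5

2.03


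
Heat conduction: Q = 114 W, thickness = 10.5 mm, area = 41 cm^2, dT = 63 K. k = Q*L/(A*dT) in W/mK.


k = 114*10.5/1000/(41/10000*63) = 4.63 W/mK

4.63


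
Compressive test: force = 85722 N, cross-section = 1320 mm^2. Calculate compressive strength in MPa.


CS = 85722 / 1320 = 64.9 MPa

64.9


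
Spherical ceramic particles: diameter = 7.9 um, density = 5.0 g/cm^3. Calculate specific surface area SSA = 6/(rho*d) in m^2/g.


SSA = 6 / (5.0 * 7.9) = 0.152 m^2/g

0.152


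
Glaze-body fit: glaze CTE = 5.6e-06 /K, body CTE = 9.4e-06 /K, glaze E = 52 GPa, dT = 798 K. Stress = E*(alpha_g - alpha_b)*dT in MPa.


Stress = 52*1000*(5.6e-06 - 9.4e-06)*798 = -157.7 MPa

-157.7


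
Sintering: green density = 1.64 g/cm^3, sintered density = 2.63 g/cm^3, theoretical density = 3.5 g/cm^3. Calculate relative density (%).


Relative = 2.63 / 3.5 * 100 = 75.1%

75.1


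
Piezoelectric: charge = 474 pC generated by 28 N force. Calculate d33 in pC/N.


d33 = 474 / 28 = 16.9 pC/N

16.9


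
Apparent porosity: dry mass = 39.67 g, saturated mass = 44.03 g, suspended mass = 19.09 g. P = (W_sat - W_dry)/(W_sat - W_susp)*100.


P = (44.03 - 39.67) / (44.03 - 19.09) * 100 = 4.36 / 24.94 * 100 = 17.5%

17.5


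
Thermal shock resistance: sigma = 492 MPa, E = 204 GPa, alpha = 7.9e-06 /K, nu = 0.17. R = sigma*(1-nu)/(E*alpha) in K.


R = 492*(1-0.17)/(204*1000*7.9e-06) = 253 K

253


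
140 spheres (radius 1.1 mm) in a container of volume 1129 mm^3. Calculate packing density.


V_sphere = 4/3*pi*1.1^3 = 5.5753 mm^3
Total V = 140*5.5753 = 780.542 mm^3
PD = 780.542 / 1129 = 0.691

0.691


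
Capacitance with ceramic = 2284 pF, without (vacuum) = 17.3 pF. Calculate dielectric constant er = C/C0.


er = 2284 / 17.3 = 132.02

132.02


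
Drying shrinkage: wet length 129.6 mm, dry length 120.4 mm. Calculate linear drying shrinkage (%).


DS = (129.6 - 120.4) / 129.6 * 100 = 7.1%

7.1


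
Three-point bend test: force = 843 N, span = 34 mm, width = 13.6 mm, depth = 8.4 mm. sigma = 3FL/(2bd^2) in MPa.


sigma = 3*843*34/(2*13.6*8.4^2) = 44.8 MPa

44.8


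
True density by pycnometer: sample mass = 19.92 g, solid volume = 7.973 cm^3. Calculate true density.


TD = 19.92 / 7.973 = 2.498 g/cm^3

2.498


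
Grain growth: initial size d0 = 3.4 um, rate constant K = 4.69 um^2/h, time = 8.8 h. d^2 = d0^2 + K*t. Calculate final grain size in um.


d^2 = 3.4^2 + 4.69*8.8 = 52.832
d = sqrt(52.832) = 7.27 um

7.27


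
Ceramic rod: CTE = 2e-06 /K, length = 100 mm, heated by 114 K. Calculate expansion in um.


dL = 2e-06 * 100 * 114 * 1000 = 22.8 um

22.8


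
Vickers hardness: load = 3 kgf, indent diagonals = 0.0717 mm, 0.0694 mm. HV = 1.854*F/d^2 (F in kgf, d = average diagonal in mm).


d_avg = (0.0717+0.0694)/2 = 0.07055 mm
HV = 1.854*3/0.07055^2 = 1117

1117


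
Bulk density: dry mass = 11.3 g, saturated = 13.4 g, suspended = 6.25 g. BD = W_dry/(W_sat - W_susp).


BD = 11.3 / (13.4 - 6.25) = 11.3 / 7.15 = 1.58 g/cm^3

1.58


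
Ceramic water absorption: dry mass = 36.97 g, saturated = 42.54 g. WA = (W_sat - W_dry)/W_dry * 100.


WA = (42.54 - 36.97) / 36.97 * 100 = 15.07%

15.07


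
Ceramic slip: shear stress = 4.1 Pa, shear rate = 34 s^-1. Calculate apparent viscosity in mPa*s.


eta = tau/gamma * 1000 = 4.1/34 * 1000 = 120.6 mPa*s

120.6


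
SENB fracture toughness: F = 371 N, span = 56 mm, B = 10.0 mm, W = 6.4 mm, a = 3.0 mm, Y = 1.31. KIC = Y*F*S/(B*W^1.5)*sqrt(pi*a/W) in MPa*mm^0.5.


KIC = 1.31*371*56/(10.0*6.4^1.5)*sqrt(pi*3.0/6.4) = 203.99

203.99
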